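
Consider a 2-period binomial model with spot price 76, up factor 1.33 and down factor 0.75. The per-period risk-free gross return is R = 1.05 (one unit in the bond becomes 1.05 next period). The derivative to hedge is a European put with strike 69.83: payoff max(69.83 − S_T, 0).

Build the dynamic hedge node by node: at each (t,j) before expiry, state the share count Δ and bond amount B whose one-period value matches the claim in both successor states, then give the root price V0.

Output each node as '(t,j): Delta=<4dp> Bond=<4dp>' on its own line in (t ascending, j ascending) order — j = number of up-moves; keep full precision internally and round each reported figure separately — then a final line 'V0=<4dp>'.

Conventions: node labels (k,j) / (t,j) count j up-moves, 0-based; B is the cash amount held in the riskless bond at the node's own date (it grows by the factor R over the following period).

(0,0): Delta=-0.2825 Bond=27.1909
(1,0): Delta=-0.8191 Bond=59.1402
(1,1): Delta=0.0000 Bond=0.0000
V0=5.7244

No-arbitrage ⇒ martingale measure with p* = (R−d)/(u−d) = 0.5172.
Expiry values: V(2,0)=27.0800, V(2,1)=0.0000, V(2,2)=0.0000
(1,0): S=57.0000. Δ = (V_up−V_dn)/(S_up−S_dn) = (0.0000−27.0800)/(75.8100−42.7500) = -0.8191. V = [p*·0.0000 + (1−p*)·27.0800]/1.05 = 12.4506. B = V − Δ·S = 59.1402.
(1,1): S=101.0800. Δ = (V_up−V_dn)/(S_up−S_dn) = (0.0000−0.0000)/(134.4364−75.8100) = 0.0000. V = [p*·0.0000 + (1−p*)·0.0000]/1.05 = 0.0000. B = V − Δ·S = 0.0000.
(0,0): S=76.0000. Δ = (V_up−V_dn)/(S_up−S_dn) = (0.0000−12.4506)/(101.0800−57.0000) = -0.2825. V = [p*·0.0000 + (1−p*)·12.4506]/1.05 = 5.7244. B = V − Δ·S = 27.1909.
Check: Δ(0,0)·S0 + B(0,0) = 5.7244 = V0.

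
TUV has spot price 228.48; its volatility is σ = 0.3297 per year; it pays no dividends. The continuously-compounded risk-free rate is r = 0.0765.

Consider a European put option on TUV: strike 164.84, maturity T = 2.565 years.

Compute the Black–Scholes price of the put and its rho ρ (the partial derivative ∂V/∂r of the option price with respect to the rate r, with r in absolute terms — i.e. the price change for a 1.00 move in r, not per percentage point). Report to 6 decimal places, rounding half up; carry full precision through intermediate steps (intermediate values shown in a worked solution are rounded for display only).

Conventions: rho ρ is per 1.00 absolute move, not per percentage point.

σ√T = 0.3297·√2.565 = 0.528035
d₁ = (ln(S/K) + (r+σ²/2)T) / (σ√T) = (ln(228.48/164.84) + (0.0765+0.3297²/2)·2.565) / 0.528035 = (0.326473 + 0.335633) / 0.528035 = 1.253906
d₂ = d₁ − σ√T = 1.253906 − 0.528035 = 0.725871
e^{−rT} = 0.821829
N(−d₁) = 0.104938,  N(−d₂) = 0.233959
Put price V = K·e^{−rT}·N(−d₂) − S·N(−d₁) = 31.694481 − 23.976241 = 7.718240
ρ = −K·T·e^{−rT}·N(−d₂) = -81.296344

price = 7.718240
ρ = -81.296344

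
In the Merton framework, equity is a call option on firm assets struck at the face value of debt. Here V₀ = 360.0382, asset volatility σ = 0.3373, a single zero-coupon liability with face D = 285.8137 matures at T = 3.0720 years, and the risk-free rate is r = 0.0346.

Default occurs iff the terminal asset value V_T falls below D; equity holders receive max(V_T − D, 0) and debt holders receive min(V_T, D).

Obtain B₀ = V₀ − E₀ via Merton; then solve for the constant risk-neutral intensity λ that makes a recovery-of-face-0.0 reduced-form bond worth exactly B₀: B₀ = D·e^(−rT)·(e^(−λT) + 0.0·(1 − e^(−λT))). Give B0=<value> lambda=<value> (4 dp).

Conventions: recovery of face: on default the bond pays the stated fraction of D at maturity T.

Apply the equity-as-call identities (strike 285.8137, horizon 3.0720 years):
d₁ = [ln(V₀/D) + (r + σ²/2)T] / (σ√T)
   = [ln(360.0382/285.8137) + (0.0346 + 0.5·0.3373²)·3.0720] / (0.3373·√3.0720)
   = [0.230870 + 0.281044] / 0.591190 = 0.865904
d₂ = d₁ − σ√T = 0.865904 − 0.591190 = 0.274715
N(d₁) = 0.806729,  N(d₂) = 0.608232,  e^(−rT) = 0.899163
E₀ = V₀·N(d₁) − D·e^(−rT)·N(d₂)
   = 360.0382·0.806729 − 285.8137·0.899163·0.608232 = 134.141700
B₀ = V₀ − E₀ = 360.0382 − 134.141700 = 225.896500
e^(−λT) = (B₀·e^(rT)/D − 0)/(1 − 0) = (225.8965·1.112146/285.8137 − 0)/1 = 0.87899852
λ = −ln(0.87899852)/3.0720 = 0.041983

B0=225.8965 lambda=0.0420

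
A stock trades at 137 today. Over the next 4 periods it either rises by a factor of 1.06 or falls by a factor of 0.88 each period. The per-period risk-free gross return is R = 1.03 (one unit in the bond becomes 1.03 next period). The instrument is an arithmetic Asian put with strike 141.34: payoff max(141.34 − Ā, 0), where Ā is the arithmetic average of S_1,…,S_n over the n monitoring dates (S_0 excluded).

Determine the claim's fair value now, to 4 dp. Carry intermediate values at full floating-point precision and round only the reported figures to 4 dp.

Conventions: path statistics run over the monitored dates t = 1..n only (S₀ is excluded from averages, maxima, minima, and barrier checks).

price = 3.0827

Risk-neutral up-probability p* = (R−d)/(u−d) = (1.03−0.88)/(1.06−0.88) = 0.8333; the claim prices as the p*-weighted sum of path payoffs discounted by R^4.
Enumerate all 2^4 = 16 price paths (U = up ×1.06, D = down ×0.88); each path with k up-moves has probability p*^k·(1−p*)^(4−k).
DDDD: Ā=100.5432, payoff=40.7968, prob=0.000772
UDDD: Ā=121.1088, payoff=20.2312, prob=0.003858
DUDD: Ā=114.9438, payoff=26.3962, prob=0.003858
UUDD: Ā=138.4551, payoff=2.8849, prob=0.019290
DDUD: Ā=109.5186, payoff=31.8214, prob=0.003858
UDUD: Ā=131.9202, payoff=9.4198, prob=0.019290
DUUD: Ā=125.7552, payoff=15.5848, prob=0.019290
UUUD: Ā=151.4778, payoff=0.0000, prob=0.096451
DDDU: Ā=104.7445, payoff=36.5955, prob=0.003858
UDDU: Ā=126.1695, payoff=15.1705, prob=0.019290
DUDU: Ā=120.0045, payoff=21.3355, prob=0.019290
UUDU: Ā=144.5508, payoff=0.0000, prob=0.096451
DDUU: Ā=114.5793, payoff=26.7607, prob=0.019290
UDUU: Ā=138.0159, payoff=3.3241, prob=0.096451
DUUU: Ā=131.8509, payoff=9.4891, prob=0.096451
UUUU: Ā=158.8204, payoff=0.0000, prob=0.482253
Price = Σ prob·payoff / R^4 = 3.469577 / 1.125509 = 3.0827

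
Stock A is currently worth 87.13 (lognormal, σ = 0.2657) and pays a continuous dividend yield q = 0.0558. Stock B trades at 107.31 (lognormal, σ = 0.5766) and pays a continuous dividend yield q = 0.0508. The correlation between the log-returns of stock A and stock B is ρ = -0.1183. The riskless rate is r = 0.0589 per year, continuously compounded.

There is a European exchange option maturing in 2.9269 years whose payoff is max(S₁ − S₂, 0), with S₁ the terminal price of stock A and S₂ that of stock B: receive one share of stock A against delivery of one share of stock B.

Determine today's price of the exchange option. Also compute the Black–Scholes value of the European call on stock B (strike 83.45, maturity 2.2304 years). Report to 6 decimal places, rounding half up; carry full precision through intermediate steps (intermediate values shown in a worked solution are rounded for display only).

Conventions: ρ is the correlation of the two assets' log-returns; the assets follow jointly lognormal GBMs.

exchange price = 27.106396
price(stock B call K=83.45) = 40.750165

σ_eff = √(σ₁² + σ₂² − 2ρσ₁σ₂) = √(0.2657² + 0.5766² − 2·-0.1183·0.2657·0.5766) = 0.662806
d₁ = (ln(S₁/S₂) + (q₂ − q₁ + σ_eff²/2)T) / (σ_eff√T) = (ln(87.13/107.31) + (0.0508 − 0.0558 + 0.219656)·2.9269) / 1.133941 = 0.370351
d₂ = d₁ − σ_eff√T = 0.370351 − 1.133941 = -0.763590
N(d₁) = 0.644439,  N(d₂) = 0.222556
V = S₁·e^{−q₁T}·N(d₁) − S₂·e^{−q₂T}·N(d₂) = 47.689238 − 20.582842 = 27.106396
[vanilla: stock B call K=83.45]
σ√T = 0.5766·√2.2304 = 0.861125
d₁ = (ln(S/K) + (r−q+σ²/2)T) / (σ√T) = (ln(107.31/83.45) + (0.0589−0.0508+0.5766²/2)·2.2304) / 0.861125 = (0.251474 + 0.388834) / 0.861125 = 0.743572
d₂ = d₁ − σ√T = 0.743572 − 0.861125 = -0.117553
e^{−rT} = 0.876893
e^{−qT} = 0.892879
N(d₁) = 0.771432,  N(d₂) = 0.453211
price = S·e^{−qT}·N(d₁) − K·e^{−rT}·N(d₂) = 73.914659 − 33.164494 = 40.750165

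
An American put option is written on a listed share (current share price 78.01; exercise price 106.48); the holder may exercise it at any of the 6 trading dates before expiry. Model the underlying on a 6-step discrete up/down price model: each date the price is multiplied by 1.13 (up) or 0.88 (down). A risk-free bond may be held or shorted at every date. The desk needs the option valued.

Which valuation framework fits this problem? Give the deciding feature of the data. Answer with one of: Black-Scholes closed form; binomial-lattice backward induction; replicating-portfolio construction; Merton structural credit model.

framework: binomial-lattice backward induction

Key observation: the exercise right at every one of the 6 steps is what matters: each node needs max(106.48 − S, continuation), which only the stepwise tree valuation starting from spot 78.01 delivers.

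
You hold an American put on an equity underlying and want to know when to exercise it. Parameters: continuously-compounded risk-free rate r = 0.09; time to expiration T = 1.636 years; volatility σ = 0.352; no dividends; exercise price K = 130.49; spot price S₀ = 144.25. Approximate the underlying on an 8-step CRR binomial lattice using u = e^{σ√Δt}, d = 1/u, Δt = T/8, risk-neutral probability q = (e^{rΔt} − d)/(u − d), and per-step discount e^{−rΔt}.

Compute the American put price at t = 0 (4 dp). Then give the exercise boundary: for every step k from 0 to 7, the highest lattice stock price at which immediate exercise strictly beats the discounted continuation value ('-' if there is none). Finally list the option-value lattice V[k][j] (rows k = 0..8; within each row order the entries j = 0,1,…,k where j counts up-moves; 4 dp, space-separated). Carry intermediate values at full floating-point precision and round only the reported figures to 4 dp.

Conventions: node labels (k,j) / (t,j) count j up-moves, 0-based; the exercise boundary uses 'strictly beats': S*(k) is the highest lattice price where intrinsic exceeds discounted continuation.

params: Δt=0.20450 u=1.17255 d=0.85284 q=0.51839 e^(-rΔt)=0.98176
t_8 payoffs: 90.1193 74.9854 54.1783 25.5711 0.0000 0.0000 0.0000 0.0000 0.0000
t_7: node(7,0) S=47.3367 payoff=83.1533 vs cont=80.7736 → 83.1533 [stop]  node(7,1) S=65.0819 payoff=65.4081 vs cont=63.0284 → 65.4081 [stop]  node(7,2) S=89.4793 payoff=41.0107 vs cont=38.6310 → 41.0107 [stop]  node(7,3) S=123.0225 payoff=7.4675 vs cont=12.0907 → 12.0907 [wait]  node(7,4) S=169.1402 payoff=0.0000 vs cont=0.0000 → 0.0000 [wait]  node(7,5) S=232.5462 payoff=0.0000 vs cont=0.0000 → 0.0000 [wait]  node(7,6) S=319.7212 payoff=0.0000 vs cont=0.0000 → 0.0000 [wait]  node(7,7) S=439.5757 payoff=0.0000 vs cont=0.0000 → 0.0000 [wait]  ⇒ S*(7)=89.4793
t_6: node(6,0) S=55.5046 payoff=74.9854 vs cont=72.6057 → 74.9854 [stop]  node(6,1) S=76.3117 payoff=54.1783 vs cont=51.7986 → 54.1783 [stop]  node(6,2) S=104.9189 payoff=25.5711 vs cont=25.5444 → 25.5711 [stop]  node(6,3) S=144.2500 payoff=0.0000 vs cont=5.7168 → 5.7168 [wait]  node(6,4) S=198.3253 payoff=0.0000 vs cont=0.0000 → 0.0000 [wait]  node(6,5) S=272.6719 payoff=0.0000 vs cont=0.0000 → 0.0000 [wait]  node(6,6) S=374.8889 payoff=0.0000 vs cont=0.0000 → 0.0000 [wait]  ⇒ S*(6)=104.9189
t_5: node(5,0) S=65.0819 payoff=65.4081 vs cont=63.0284 → 65.4081 [stop]  node(5,1) S=89.4793 payoff=41.0107 vs cont=38.6310 → 41.0107 [stop]  node(5,2) S=123.0225 payoff=7.4675 vs cont=15.0002 → 15.0002 [wait]  node(5,3) S=169.1402 payoff=0.0000 vs cont=2.7031 → 2.7031 [wait]  node(5,4) S=232.5462 payoff=0.0000 vs cont=0.0000 → 0.0000 [wait]  node(5,5) S=319.7212 payoff=0.0000 vs cont=0.0000 → 0.0000 [wait]  ⇒ S*(5)=89.4793
t_4: node(4,0) S=76.3117 payoff=54.1783 vs cont=51.7986 → 54.1783 [stop]  node(4,1) S=104.9189 payoff=25.5711 vs cont=27.0251 → 27.0251 [wait]  node(4,2) S=144.2500 payoff=0.0000 vs cont=8.4682 → 8.4682 [wait]  node(4,3) S=198.3253 payoff=0.0000 vs cont=1.2781 → 1.2781 [wait]  node(4,4) S=272.6719 payoff=0.0000 vs cont=0.0000 → 0.0000 [wait]  ⇒ S*(4)=76.3117
t_3: node(3,0) S=89.4793 payoff=41.0107 vs cont=39.3710 → 41.0107 [stop]  node(3,1) S=123.0225 payoff=7.4675 vs cont=17.0880 → 17.0880 [wait]  node(3,2) S=169.1402 payoff=0.0000 vs cont=4.6545 → 4.6545 [wait]  node(3,3) S=232.5462 payoff=0.0000 vs cont=0.6043 → 0.6043 [wait]  ⇒ S*(3)=89.4793
t_2: node(2,0) S=104.9189 payoff=25.5711 vs cont=28.0877 → 28.0877 [wait]  node(2,1) S=144.2500 payoff=0.0000 vs cont=10.4485 → 10.4485 [wait]  node(2,2) S=198.3253 payoff=0.0000 vs cont=2.5083 → 2.5083 [wait]  ⇒ S*(2)=-
t_1: node(1,0) S=123.0225 payoff=7.4675 vs cont=18.5982 → 18.5982 [wait]  node(1,1) S=169.1402 payoff=0.0000 vs cont=6.2169 → 6.2169 [wait]  ⇒ S*(1)=-
t_0: node(0,0) S=144.2500 payoff=0.0000 vs cont=11.9577 → 11.9577 [wait]  ⇒ S*(0)=-

price = 11.9577
boundary = - - - 89.4793 76.3117 89.4793 104.9189 89.4793
tree:
11.9577
18.5982 6.2169
28.0877 10.4485 2.5083
41.0107 17.0880 4.6545 0.6043
54.1783 27.0251 8.4682 1.2781 0.0000
65.4081 41.0107 15.0002 2.7031 0.0000 0.0000
74.9854 54.1783 25.5711 5.7168 0.0000 0.0000 0.0000
83.1533 65.4081 41.0107 12.0907 0.0000 0.0000 0.0000 0.0000
90.1193 74.9854 54.1783 25.5711 0.0000 0.0000 0.0000 0.0000 0.0000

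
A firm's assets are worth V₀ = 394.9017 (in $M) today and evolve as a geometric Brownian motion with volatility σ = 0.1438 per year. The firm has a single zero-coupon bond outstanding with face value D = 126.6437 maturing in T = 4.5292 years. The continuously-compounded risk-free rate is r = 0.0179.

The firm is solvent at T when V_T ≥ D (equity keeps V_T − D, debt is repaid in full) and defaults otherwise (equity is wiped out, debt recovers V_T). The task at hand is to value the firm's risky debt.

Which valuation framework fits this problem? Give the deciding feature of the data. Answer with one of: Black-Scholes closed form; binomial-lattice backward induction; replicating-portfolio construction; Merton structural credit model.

Key observation: the question is about default risk generated by asset-value dynamics against a debt face of 126.6437 — the structural framework prices exactly that.

framework: Merton structural credit model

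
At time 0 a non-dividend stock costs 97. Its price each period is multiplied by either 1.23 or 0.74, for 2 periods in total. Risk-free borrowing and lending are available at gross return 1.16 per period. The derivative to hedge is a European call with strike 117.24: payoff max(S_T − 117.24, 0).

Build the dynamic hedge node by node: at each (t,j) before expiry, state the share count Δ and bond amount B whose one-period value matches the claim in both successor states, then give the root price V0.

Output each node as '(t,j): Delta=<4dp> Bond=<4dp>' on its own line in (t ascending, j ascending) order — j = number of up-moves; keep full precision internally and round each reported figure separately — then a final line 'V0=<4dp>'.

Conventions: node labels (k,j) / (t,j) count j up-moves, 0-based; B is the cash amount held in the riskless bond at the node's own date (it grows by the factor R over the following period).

Risk-neutral probability p* = (R−d)/(u−d) = (1.16−0.74)/(1.23−0.74) = 0.8571.
Terminal payoffs: V(2,0)=0.0000, V(2,1)=0.0000, V(2,2)=29.5113
  t=1,j=0: stock 71.7800 → up 88.2894 (V=0.0000), down 53.1172 (V=0.0000). Price 0.0000; hedge Δ=0.0000, bond B=0.0000.
  t=1,j=1: stock 119.3100 → up 146.7513 (V=29.5113), down 88.2894 (V=0.0000). Price 21.8064; hedge Δ=0.5048, bond B=-38.4208.
  t=0,j=0: stock 97.0000 → up 119.3100 (V=21.8064), down 71.7800 (V=0.0000). Price 16.1131; hedge Δ=0.4588, bond B=-28.3897.
Check: Δ(0,0)·S0 + B(0,0) = 16.1131 = V0.

(0,0): Delta=0.4588 Bond=-28.3897
(1,0): Delta=0.0000 Bond=0.0000
(1,1): Delta=0.5048 Bond=-38.4208
V0=16.1131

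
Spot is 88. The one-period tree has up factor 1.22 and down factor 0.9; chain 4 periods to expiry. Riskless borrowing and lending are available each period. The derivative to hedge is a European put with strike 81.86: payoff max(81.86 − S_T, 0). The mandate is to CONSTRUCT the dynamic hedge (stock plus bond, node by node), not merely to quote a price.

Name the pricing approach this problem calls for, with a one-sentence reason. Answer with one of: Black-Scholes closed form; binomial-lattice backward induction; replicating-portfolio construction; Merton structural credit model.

Key observation: since the answer must list Δ and B at each node of the 1.22/0.9 lattice on 88, the replicating-portfolio method — solving the two-state system at every node — is the one that applies.

framework: replicating-portfolio construction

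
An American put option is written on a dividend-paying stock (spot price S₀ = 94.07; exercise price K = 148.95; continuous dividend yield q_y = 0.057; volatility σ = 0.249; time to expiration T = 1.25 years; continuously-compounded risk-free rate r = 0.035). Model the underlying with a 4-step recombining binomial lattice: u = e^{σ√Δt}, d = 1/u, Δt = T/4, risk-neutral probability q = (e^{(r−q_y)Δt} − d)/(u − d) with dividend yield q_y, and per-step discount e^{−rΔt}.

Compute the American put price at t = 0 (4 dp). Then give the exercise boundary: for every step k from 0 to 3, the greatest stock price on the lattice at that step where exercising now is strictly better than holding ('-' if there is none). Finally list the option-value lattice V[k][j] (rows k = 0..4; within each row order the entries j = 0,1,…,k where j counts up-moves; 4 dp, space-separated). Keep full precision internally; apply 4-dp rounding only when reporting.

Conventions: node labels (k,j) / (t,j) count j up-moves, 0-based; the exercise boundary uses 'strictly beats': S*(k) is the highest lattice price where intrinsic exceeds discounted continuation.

Δt=0.31250, u=1.14935, d=0.87006, q=0.44073, disc=e^(-rΔt)=0.98912
k=4 terminal: V=max(K-S,0) → 95.0431 77.7389 54.8800 24.6834 0.0000
k=3: j=0 S=61.9578 intr=86.9922 cont=86.4658 V=86.9922[EX]; j=1 S=81.8464 intr=67.1036 cont=66.9283 V=67.1036[EX]; j=2 S=108.1192 intr=40.8308 cont=41.1193 V=41.1193[hold]; j=3 S=142.8257 intr=6.1243 cont=13.6546 V=13.6546[hold]  S*(3)=81.8464
k=2: j=0 S=71.2111 intr=77.7389 cont=77.3759 V=77.7389[EX]; j=1 S=94.0700 intr=54.8800 cont=55.0463 V=55.0463[hold]; j=2 S=124.2666 intr=24.6834 cont=28.6993 V=28.6993[hold]  S*(2)=71.2111
k=1: j=0 S=81.8464 intr=67.1036 cont=67.0008 V=67.1036[EX]; j=1 S=108.1192 intr=40.8308 cont=42.9620 V=42.9620[hold]  S*(1)=81.8464
k=0: j=0 S=94.0700 intr=54.8800 cont=55.8496 V=55.8496[hold]  S*(0)=-

price = 55.8496
boundary = - 81.8464 71.2111 81.8464
tree:
55.8496
67.1036 42.9620
77.7389 55.0463 28.6993
86.9922 67.1036 41.1193 13.6546
95.0431 77.7389 54.8800 24.6834 0.0000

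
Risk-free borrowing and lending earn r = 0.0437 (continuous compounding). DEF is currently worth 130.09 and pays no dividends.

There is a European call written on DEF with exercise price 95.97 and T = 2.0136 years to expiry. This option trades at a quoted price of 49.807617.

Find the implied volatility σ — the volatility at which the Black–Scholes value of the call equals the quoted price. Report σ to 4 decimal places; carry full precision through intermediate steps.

sigma = 0.3778

At σ = 0.3778 the Black–Scholes value reproduces the quote:
σ√T = 0.3778·√2.0136 = 0.536103
d₁ = (ln(S/K) + (r+σ²/2)T) / (σ√T) = (ln(130.09/95.97) + (0.0437+0.3778²/2)·2.0136) / 0.536103 = (0.304191 + 0.231698) / 0.536103 = 0.999599
d₂ = d₁ − σ√T = 0.999599 − 0.536103 = 0.463496
e^{−rT} = 0.915766
N(d₁) = 0.841248,  N(d₂) = 0.678496
V = S·N(d₁) − K·e^{−rT}·N(d₂) = 109.437925 − 59.630308 = 49.807617 (the observed quote) — the price is monotone increasing in volatility, hence this σ is the only solution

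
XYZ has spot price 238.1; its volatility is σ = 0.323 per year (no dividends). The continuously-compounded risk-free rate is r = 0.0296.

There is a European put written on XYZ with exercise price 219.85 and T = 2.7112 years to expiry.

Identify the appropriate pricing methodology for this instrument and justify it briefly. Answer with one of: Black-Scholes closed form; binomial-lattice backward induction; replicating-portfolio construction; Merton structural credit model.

Key observation: everything needed for the exact continuous-time valuation of the European put on XYZ (strike 219.85) is given, and no feature rules the closed form out.

framework: Black-Scholes closed form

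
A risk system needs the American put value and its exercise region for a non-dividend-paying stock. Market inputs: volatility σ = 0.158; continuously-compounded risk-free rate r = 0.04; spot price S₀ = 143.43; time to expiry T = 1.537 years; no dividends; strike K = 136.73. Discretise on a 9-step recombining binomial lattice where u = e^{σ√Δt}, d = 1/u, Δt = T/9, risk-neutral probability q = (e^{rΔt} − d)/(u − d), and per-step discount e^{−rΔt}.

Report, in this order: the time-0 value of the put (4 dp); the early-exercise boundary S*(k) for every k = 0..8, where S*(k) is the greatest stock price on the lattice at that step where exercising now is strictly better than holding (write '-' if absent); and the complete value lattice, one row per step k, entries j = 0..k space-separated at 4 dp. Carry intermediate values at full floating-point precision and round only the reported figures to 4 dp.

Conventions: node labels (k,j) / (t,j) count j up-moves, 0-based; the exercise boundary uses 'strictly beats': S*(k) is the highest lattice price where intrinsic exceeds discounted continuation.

params: Δt=0.17078 u=1.06747 d=0.93679 q=0.53613 e^(-rΔt)=0.99319
t_9 payoffs: 57.0354 45.9182 33.2501 18.8148 2.3659 0.0000 0.0000 0.0000 0.0000 0.0000
t_8: node(8,0) S=85.0718 payoff=51.6582 vs cont=50.7274 → 51.6582 [stop]  node(8,1) S=96.9392 payoff=39.7908 vs cont=38.8600 → 39.7908 [stop]  node(8,2) S=110.4620 payoff=26.2680 vs cont=25.3372 → 26.2680 [stop]  node(8,3) S=125.8712 payoff=10.8588 vs cont=9.9280 → 10.8588 [stop]  node(8,4) S=143.4300 payoff=0.0000 vs cont=1.0900 → 1.0900 [wait]  node(8,5) S=163.4382 payoff=0.0000 vs cont=0.0000 → 0.0000 [wait]  node(8,6) S=186.2375 payoff=0.0000 vs cont=0.0000 → 0.0000 [wait]  node(8,7) S=212.2173 payoff=0.0000 vs cont=0.0000 → 0.0000 [wait]  node(8,8) S=241.8212 payoff=0.0000 vs cont=0.0000 → 0.0000 [wait]  ⇒ S*(8)=125.8712
t_7: node(7,0) S=90.8118 payoff=45.9182 vs cont=44.9873 → 45.9182 [stop]  node(7,1) S=103.4799 payoff=33.2501 vs cont=32.3193 → 33.2501 [stop]  node(7,2) S=117.9152 payoff=18.8148 vs cont=17.8840 → 18.8148 [stop]  node(7,3) S=134.3641 payoff=2.3659 vs cont=5.5831 → 5.5831 [wait]  node(7,4) S=153.1076 payoff=0.0000 vs cont=0.5022 → 0.5022 [wait]  node(7,5) S=174.4658 payoff=0.0000 vs cont=0.0000 → 0.0000 [wait]  node(7,6) S=198.8035 payoff=0.0000 vs cont=0.0000 → 0.0000 [wait]  node(7,7) S=226.5362 payoff=0.0000 vs cont=0.0000 → 0.0000 [wait]  ⇒ S*(7)=117.9152
t_6: node(6,0) S=96.9392 payoff=39.7908 vs cont=38.8600 → 39.7908 [stop]  node(6,1) S=110.4620 payoff=26.2680 vs cont=25.3372 → 26.2680 [stop]  node(6,2) S=125.8712 payoff=10.8588 vs cont=11.6411 → 11.6411 [wait]  node(6,3) S=143.4300 payoff=0.0000 vs cont=2.8396 → 2.8396 [wait]  node(6,4) S=163.4382 payoff=0.0000 vs cont=0.2314 → 0.2314 [wait]  node(6,5) S=186.2375 payoff=0.0000 vs cont=0.0000 → 0.0000 [wait]  node(6,6) S=212.2173 payoff=0.0000 vs cont=0.0000 → 0.0000 [wait]  ⇒ S*(6)=110.4620
t_5: node(5,0) S=103.4799 payoff=33.2501 vs cont=32.3193 → 33.2501 [stop]  node(5,1) S=117.9152 payoff=18.8148 vs cont=18.3006 → 18.8148 [stop]  node(5,2) S=134.3641 payoff=2.3659 vs cont=6.8752 → 6.8752 [wait]  node(5,3) S=153.1076 payoff=0.0000 vs cont=1.4314 → 1.4314 [wait]  node(5,4) S=174.4658 payoff=0.0000 vs cont=0.1066 → 0.1066 [wait]  node(5,5) S=198.8035 payoff=0.0000 vs cont=0.0000 → 0.0000 [wait]  ⇒ S*(5)=117.9152
t_4: node(4,0) S=110.4620 payoff=26.2680 vs cont=25.3372 → 26.2680 [stop]  node(4,1) S=125.8712 payoff=10.8588 vs cont=12.3291 → 12.3291 [wait]  node(4,2) S=143.4300 payoff=0.0000 vs cont=3.9296 → 3.9296 [wait]  node(4,3) S=163.4382 payoff=0.0000 vs cont=0.7162 → 0.7162 [wait]  node(4,4) S=186.2375 payoff=0.0000 vs cont=0.0491 → 0.0491 [wait]  ⇒ S*(4)=110.4620
t_3: node(3,0) S=117.9152 payoff=18.8148 vs cont=18.6669 → 18.8148 [stop]  node(3,1) S=134.3641 payoff=2.3659 vs cont=7.7726 → 7.7726 [wait]  node(3,2) S=153.1076 payoff=0.0000 vs cont=2.1918 → 2.1918 [wait]  node(3,3) S=174.4658 payoff=0.0000 vs cont=0.3561 → 0.3561 [wait]  ⇒ S*(3)=117.9152
t_2: node(2,0) S=125.8712 payoff=10.8588 vs cont=12.8069 → 12.8069 [wait]  node(2,1) S=143.4300 payoff=0.0000 vs cont=4.7480 → 4.7480 [wait]  node(2,2) S=163.4382 payoff=0.0000 vs cont=1.1994 → 1.1994 [wait]  ⇒ S*(2)=-
t_1: node(1,0) S=134.3641 payoff=2.3659 vs cont=8.4285 → 8.4285 [wait]  node(1,1) S=153.1076 payoff=0.0000 vs cont=2.8261 → 2.8261 [wait]  ⇒ S*(1)=-
t_0: node(0,0) S=143.4300 payoff=0.0000 vs cont=5.3879 → 5.3879 [wait]  ⇒ S*(0)=-

price = 5.3879
boundary = - - - 117.9152 110.4620 117.9152 110.4620 117.9152 125.8712
tree:
5.3879
8.4285 2.8261
12.8069 4.7480 1.1994
18.8148 7.7726 2.1918 0.3561
26.2680 12.3291 3.9296 0.7162 0.0491
33.2501 18.8148 6.8752 1.4314 0.1066 0.0000
39.7908 26.2680 11.6411 2.8396 0.2314 0.0000 0.0000
45.9182 33.2501 18.8148 5.5831 0.5022 0.0000 0.0000 0.0000
51.6582 39.7908 26.2680 10.8588 1.0900 0.0000 0.0000 0.0000 0.0000
57.0354 45.9182 33.2501 18.8148 2.3659 0.0000 0.0000 0.0000 0.0000 0.0000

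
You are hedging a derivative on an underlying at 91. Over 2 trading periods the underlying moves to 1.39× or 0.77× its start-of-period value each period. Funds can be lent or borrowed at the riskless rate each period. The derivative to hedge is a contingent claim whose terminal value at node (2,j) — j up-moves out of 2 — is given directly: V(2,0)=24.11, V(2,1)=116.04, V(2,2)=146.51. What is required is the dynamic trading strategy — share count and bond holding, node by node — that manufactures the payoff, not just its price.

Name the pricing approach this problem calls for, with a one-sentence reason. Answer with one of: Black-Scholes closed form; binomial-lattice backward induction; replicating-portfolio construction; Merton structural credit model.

Key observation: what is demanded is not a single number but the (Δ, B) position at each node of the 1.39/0.77 tree starting at 91; constructing those positions is the replicating-portfolio method.

framework: replicating-portfolio construction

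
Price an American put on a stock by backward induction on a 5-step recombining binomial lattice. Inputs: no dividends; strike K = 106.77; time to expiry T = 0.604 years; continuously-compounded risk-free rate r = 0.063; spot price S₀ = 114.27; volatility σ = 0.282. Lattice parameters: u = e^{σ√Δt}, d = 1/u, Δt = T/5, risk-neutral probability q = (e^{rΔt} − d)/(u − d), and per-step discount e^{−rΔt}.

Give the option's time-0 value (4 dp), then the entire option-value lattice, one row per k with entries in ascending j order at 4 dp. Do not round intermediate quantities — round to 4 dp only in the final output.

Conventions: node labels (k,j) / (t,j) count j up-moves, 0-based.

price = 5.1737
tree:
5.1737
8.6385 1.9800
13.9711 3.7333 0.3546
21.6105 6.9675 0.7358 0.0000
29.5612 12.8411 1.5269 0.0000 0.0000
36.7696 21.6105 3.1686 0.0000 0.0000 0.0000

Δt=0.12080, u=1.10298, d=0.90664, q=0.51443, disc=e^(-rΔt)=0.99242
k=5 terminal: V=max(K-S,0) → 36.7696 21.6105 3.1686 0.0000 0.0000 0.0000
k=4: j=0 S=77.2088 intr=29.5612 cont=28.7518 V=29.5612[EX]; j=1 S=93.9289 intr=12.8411 cont=12.0316 V=12.8411[EX]; j=2 S=114.2700 intr=0.0000 cont=1.5269 V=1.5269[hold]; j=3 S=139.0161 intr=0.0000 cont=0.0000 V=0.0000[hold]; j=4 S=169.1211 intr=0.0000 cont=0.0000 V=0.0000[hold]
k=3: j=0 S=85.1595 intr=21.6105 cont=20.8010 V=21.6105[EX]; j=1 S=103.6014 intr=3.1686 cont=6.9675 V=6.9675[hold]; j=2 S=126.0372 intr=0.0000 cont=0.7358 V=0.7358[hold]; j=3 S=153.3315 intr=0.0000 cont=0.0000 V=0.0000[hold]
k=2: j=0 S=93.9289 intr=12.8411 cont=13.9711 V=13.9711[hold]; j=1 S=114.2700 intr=0.0000 cont=3.7333 V=3.7333[hold]; j=2 S=139.0161 intr=0.0000 cont=0.3546 V=0.3546[hold]
k=1: j=0 S=103.6014 intr=3.1686 cont=8.6385 V=8.6385[hold]; j=1 S=126.0372 intr=0.0000 cont=1.9800 V=1.9800[hold]
k=0: j=0 S=114.2700 intr=0.0000 cont=5.1737 V=5.1737[hold]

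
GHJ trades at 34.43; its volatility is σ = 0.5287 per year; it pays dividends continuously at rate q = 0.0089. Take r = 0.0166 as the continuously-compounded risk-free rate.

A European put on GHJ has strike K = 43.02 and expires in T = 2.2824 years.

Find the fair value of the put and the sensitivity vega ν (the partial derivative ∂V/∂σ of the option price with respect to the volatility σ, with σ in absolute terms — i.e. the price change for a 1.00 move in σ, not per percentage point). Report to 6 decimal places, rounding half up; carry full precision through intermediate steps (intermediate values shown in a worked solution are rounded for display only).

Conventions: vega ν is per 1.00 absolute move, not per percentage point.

price = 15.866385
ν = 20.128471

σ√T = 0.5287·√2.2824 = 0.798740
d₁ = (ln(S/K) + (r−q+σ²/2)T) / (σ√T) = (ln(34.43/43.02) + (0.0166−0.0089+0.5287²/2)·2.2824) / 0.798740 = (-0.222737 + 0.336567) / 0.798740 = 0.142512
d₂ = d₁ − σ√T = 0.142512 − 0.798740 = -0.656227
e^{−rT} = 0.962821
e^{−qT} = 0.979892
N(−d₁) = 0.443338,  N(−d₂) = 0.744161
Put price V = K·e^{−rT}·N(−d₂) − S·e^{−qT}·N(−d₁) = 30.823567 − 14.957181 = 15.866385
φ(d₁) = (1/√(2π))·e^{−d₁²/2} = 0.394912
ν = S·e^{−qT}·φ(d₁)·√T = 20.128471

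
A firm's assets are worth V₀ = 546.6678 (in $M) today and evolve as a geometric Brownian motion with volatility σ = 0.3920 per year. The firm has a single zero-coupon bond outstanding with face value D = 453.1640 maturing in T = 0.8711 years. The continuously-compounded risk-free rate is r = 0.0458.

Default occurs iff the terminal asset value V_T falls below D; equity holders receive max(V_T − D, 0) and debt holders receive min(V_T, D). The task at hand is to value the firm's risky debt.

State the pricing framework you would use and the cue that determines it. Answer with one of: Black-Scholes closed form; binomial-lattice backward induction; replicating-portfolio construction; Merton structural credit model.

framework: Merton structural credit model

Key observation: the question is about default risk generated by asset-value dynamics against a debt face of 453.1640 — the structural framework prices exactly that.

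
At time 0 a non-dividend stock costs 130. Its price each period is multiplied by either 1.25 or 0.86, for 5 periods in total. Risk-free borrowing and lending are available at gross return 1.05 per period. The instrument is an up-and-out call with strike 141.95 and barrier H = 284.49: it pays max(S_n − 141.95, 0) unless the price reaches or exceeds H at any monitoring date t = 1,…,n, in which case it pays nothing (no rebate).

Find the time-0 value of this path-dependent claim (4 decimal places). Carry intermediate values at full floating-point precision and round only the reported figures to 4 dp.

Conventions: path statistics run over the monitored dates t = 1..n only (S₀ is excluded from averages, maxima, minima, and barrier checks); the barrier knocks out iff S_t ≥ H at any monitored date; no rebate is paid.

Risk-neutral up-probability p* = (R−d)/(u−d) = (1.05−0.86)/(1.25−0.86) = 0.4872; the claim prices as the p*-weighted sum of path payoffs discounted by R^5.
Enumerate all 2^5 = 32 price paths (U = up ×1.25, D = down ×0.86); each path with k up-moves has probability p*^k·(1−p*)^(5−k).
DDDDD: M=111.8000, payoff=0.0000, prob=0.035467
UDDDD: M=162.5000, payoff=0.0000, prob=0.033694
DUDDD: M=139.7500, payoff=0.0000, prob=0.033694
UUDDD: M=203.1250, payoff=0.0000, prob=0.032009
DDUDD: M=120.1850, payoff=0.0000, prob=0.033694
UDUDD: M=174.6875, payoff=0.0000, prob=0.032009
DUUDD: M=174.6875, payoff=0.0000, prob=0.032009
UUUDD: M=253.9062, payoff=45.8391, prob=0.030409
DDDUD: M=111.8000, payoff=0.0000, prob=0.033694
UDDUD: M=162.5000, payoff=0.0000, prob=0.032009
DUDUD: M=150.2312, payoff=0.0000, prob=0.032009
UUDUD: M=218.3594, payoff=45.8391, prob=0.030409
DDUUD: M=150.2312, payoff=0.0000, prob=0.032009
UDUUD: M=218.3594, payoff=45.8391, prob=0.030409
DUUUD: M=218.3594, payoff=45.8391, prob=0.030409
UUUUD: M=317.3828, payoff=0.0000, prob=0.028888
DDDDU: M=111.8000, payoff=0.0000, prob=0.033694
UDDDU: M=162.5000, payoff=0.0000, prob=0.032009
DUDDU: M=139.7500, payoff=0.0000, prob=0.032009
UUDDU: M=203.1250, payoff=45.8391, prob=0.030409
DDUDU: M=129.1989, payoff=0.0000, prob=0.032009
UDUDU: M=187.7891, payoff=45.8391, prob=0.030409
DUUDU: M=187.7891, payoff=45.8391, prob=0.030409
UUUDU: M=272.9492, payoff=130.9992, prob=0.028888
DDDUU: M=129.1989, payoff=0.0000, prob=0.032009
UDDUU: M=187.7891, payoff=45.8391, prob=0.030409
DUDUU: M=187.7891, payoff=45.8391, prob=0.030409
UUDUU: M=272.9492, payoff=130.9992, prob=0.028888
DDUUU: M=187.7891, payoff=45.8391, prob=0.030409
UDUUU: M=272.9492, payoff=130.9992, prob=0.028888
DUUUU: M=272.9492, payoff=130.9992, prob=0.028888
UUUUU: M=396.7285, payoff=0.0000, prob=0.027444
Price = Σ prob·payoff / R^5 = 29.076417 / 1.276282 = 22.7821

price = 22.7821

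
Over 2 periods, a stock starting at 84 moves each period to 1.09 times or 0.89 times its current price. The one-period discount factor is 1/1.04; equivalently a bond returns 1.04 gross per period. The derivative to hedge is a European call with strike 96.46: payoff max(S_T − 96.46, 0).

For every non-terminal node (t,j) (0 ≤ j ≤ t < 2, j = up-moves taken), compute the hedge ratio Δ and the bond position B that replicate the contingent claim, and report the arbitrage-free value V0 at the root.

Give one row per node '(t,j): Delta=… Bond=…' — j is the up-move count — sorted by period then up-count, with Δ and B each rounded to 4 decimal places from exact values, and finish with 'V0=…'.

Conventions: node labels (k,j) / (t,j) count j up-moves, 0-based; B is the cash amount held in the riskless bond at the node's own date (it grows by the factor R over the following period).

(0,0): Delta=0.1434 Bond=-10.3075
(1,0): Delta=0.0000 Bond=0.0000
(1,1): Delta=0.1824 Bond=-14.2931
V0=1.7372

Since d<R<u, set p* = (R−d)/(u−d) = 0.7500; price each node as the discounted p*-expectation of its children.
Terminal payoffs: V(2,0)=0.0000, V(2,1)=0.0000, V(2,2)=3.3404
(1,0): S=74.7600. Δ = (V_up−V_dn)/(S_up−S_dn) = (0.0000−0.0000)/(81.4884−66.5364) = 0.0000. V = [p*·0.0000 + (1−p*)·0.0000]/1.04 = 0.0000. B = V − Δ·S = 0.0000.
(1,1): S=91.5600. Δ = (V_up−V_dn)/(S_up−S_dn) = (3.3404−0.0000)/(99.8004−81.4884) = 0.1824. V = [p*·3.3404 + (1−p*)·0.0000]/1.04 = 2.4089. B = V − Δ·S = -14.2931.
(0,0): S=84.0000. Δ = (V_up−V_dn)/(S_up−S_dn) = (2.4089−0.0000)/(91.5600−74.7600) = 0.1434. V = [p*·2.4089 + (1−p*)·0.0000]/1.04 = 1.7372. B = V − Δ·S = -10.3075.
Verification: the root portfolio costs Δ(0,0)·S0 + B(0,0) = 1.7372, matching V0.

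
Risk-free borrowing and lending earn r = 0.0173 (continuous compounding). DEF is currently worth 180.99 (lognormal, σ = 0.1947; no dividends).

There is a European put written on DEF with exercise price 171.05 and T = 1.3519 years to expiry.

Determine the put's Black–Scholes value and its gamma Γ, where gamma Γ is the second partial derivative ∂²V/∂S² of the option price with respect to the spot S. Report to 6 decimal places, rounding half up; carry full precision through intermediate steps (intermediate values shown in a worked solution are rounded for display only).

price = 9.699264
Γ = 0.008735

σ√T = 0.1947·√1.3519 = 0.226380
d₁ = (ln(S/K) + (r+σ²/2)T) / (σ√T) = (ln(180.99/171.05) + (0.0173+0.1947²/2)·1.3519) / 0.226380 = (0.056486 + 0.049012) / 0.226380 = 0.466020
d₂ = d₁ − σ√T = 0.466020 − 0.226380 = 0.239640
e^{−rT} = 0.976884
N(−d₁) = 0.320600,  N(−d₂) = 0.405305
Put price V = K·e^{−rT}·N(−d₂) − S·N(−d₁) = 67.724748 − 58.025484 = 9.699264
φ(d₁) = (1/√(2π))·e^{−d₁²/2} = 0.357891
Γ = φ(d₁) / (S·σ·√T) = 0.008735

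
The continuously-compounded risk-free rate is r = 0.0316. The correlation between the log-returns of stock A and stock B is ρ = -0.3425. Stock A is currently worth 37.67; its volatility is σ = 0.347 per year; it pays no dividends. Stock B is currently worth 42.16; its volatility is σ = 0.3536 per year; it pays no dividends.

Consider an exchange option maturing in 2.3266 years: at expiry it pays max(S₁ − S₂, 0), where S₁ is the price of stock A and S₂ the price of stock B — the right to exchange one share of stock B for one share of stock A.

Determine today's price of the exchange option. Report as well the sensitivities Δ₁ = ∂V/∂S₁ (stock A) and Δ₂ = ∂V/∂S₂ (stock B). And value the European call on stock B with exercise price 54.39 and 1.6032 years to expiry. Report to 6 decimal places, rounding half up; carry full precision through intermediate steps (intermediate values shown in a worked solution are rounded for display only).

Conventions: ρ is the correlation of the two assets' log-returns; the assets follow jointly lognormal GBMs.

σ_eff = √(σ₁² + σ₂² − 2ρσ₁σ₂) = √(0.347² + 0.3536² − 2·-0.3425·0.347·0.3536) = 0.574013
d₁ = (ln(S₁/S₂) + (q₂ − q₁ + σ_eff²/2)T) / (σ_eff√T) = (ln(37.67/42.16) + (0.0 − 0.0 + 0.164745)·2.3266) / 0.875553 = 0.309163
d₂ = d₁ − σ_eff√T = 0.309163 − 0.875553 = -0.566390
N(d₁) = 0.621401,  N(d₂) = 0.285564
V = S₁·e^{−q₁T}·N(d₁) − S₂·e^{−q₂T}·N(d₂) = 23.408188 − 12.039392 = 11.368796
Δ₁ = e^{−q₁T}·N(d₁) = 0.621401;  Δ₂ = −e^{−q₂T}·N(d₂) = -0.285564
[vanilla: stock B call K=54.39]
σ√T = 0.3536·√1.6032 = 0.447720
d₁ = (ln(S/K) + (r+σ²/2)T) / (σ√T) = (ln(42.16/54.39) + (0.0316+0.3536²/2)·1.6032) / 0.447720 = (-0.254708 + 0.150888) / 0.447720 = -0.231888
d₂ = d₁ − σ√T = -0.231888 − 0.447720 = -0.679608
e^{−rT} = 0.950601
N(d₁) = 0.408312,  N(d₂) = 0.248376
price = S·N(d₁) − K·e^{−rT}·N(d₂) = 17.214453 − 12.841850 = 4.372603

exchange price = 11.368796
Δ1 = 0.621401
Δ2 = -0.285564
price(stock B call K=54.39) = 4.372603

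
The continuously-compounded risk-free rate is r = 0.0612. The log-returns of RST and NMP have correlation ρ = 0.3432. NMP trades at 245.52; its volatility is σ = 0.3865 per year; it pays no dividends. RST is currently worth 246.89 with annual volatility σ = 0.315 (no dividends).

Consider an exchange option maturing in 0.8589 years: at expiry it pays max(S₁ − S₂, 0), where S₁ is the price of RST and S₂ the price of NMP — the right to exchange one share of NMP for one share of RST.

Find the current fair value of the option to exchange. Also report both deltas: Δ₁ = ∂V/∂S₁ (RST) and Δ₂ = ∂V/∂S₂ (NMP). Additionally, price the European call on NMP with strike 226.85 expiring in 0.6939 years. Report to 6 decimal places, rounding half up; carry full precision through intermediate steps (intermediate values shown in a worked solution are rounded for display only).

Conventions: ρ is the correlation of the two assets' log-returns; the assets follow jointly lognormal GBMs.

exchange price = 37.452183
Δ1 = 0.580444
Δ2 = -0.431141
price(NMP call K=226.85) = 45.717484

σ_eff = √(σ₁² + σ₂² − 2ρσ₁σ₂) = √(0.315² + 0.3865² − 2·0.3432·0.315·0.3865) = 0.406251
d₁ = (ln(S₁/S₂) + (q₂ − q₁ + σ_eff²/2)T) / (σ_eff√T) = (ln(246.89/245.52) + (0.0 − 0.0 + 0.082520)·0.8589) / 0.376501 = 0.203030
d₂ = d₁ − σ_eff√T = 0.203030 − 0.376501 = -0.173471
N(d₁) = 0.580444,  N(d₂) = 0.431141
V = S₁·e^{−q₁T}·N(d₁) − S₂·e^{−q₂T}·N(d₂) = 143.305847 − 105.853663 = 37.452183
Δ₁ = e^{−q₁T}·N(d₁) = 0.580444;  Δ₂ = −e^{−q₂T}·N(d₂) = -0.431141
[vanilla: NMP call K=226.85]
σ√T = 0.3865·√0.6939 = 0.321957
d₁ = (ln(S/K) + (r+σ²/2)T) / (σ√T) = (ln(245.52/226.85) + (0.0612+0.3865²/2)·0.6939) / 0.321957 = (0.079089 + 0.094295) / 0.321957 = 0.538532
d₂ = d₁ − σ√T = 0.538532 − 0.321957 = 0.216575
e^{−rT} = 0.958422
N(d₁) = 0.704895,  N(d₂) = 0.585730
price = S·N(d₁) − K·e^{−rT}·N(d₂) = 173.065864 − 127.348380 = 45.717484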